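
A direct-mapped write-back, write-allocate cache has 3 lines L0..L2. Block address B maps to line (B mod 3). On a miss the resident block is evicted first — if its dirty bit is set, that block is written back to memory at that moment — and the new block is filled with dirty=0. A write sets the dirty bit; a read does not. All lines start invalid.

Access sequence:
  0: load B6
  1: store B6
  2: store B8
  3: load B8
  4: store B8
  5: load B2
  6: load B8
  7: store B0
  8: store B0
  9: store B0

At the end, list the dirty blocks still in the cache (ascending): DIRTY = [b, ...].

0: R B6 → L0 miss [-]
1: W B6 → L0 hit [D]
2: W B8 → L2 miss [D]
3: R B8 → L2 hit [D]
4: W B8 → L2 hit [D]
5: R B2 → L2 miss wb→B8 [-]
6: R B8 → L2 miss [-]
7: W B0 → L0 miss wb→B6 [D]
8: W B0 → L0 hit [D]
9: W B0 → L0 hit [D]

DIRTY = [0]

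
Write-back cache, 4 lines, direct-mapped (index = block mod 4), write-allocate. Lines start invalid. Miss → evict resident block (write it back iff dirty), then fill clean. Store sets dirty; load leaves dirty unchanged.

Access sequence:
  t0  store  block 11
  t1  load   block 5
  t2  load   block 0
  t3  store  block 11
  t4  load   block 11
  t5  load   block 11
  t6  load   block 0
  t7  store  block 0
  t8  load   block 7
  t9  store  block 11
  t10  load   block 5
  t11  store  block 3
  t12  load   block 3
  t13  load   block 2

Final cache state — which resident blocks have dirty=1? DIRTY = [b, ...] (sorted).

  0 | W B11 → L3 miss [D]
  1 | R B5 → L1 miss [-]
  2 | R B0 → L0 miss [-]
  3 | W B11 → L3 hit [D]
  4 | R B11 → L3 hit [D]
  5 | R B11 → L3 hit [D]
  6 | R B0 → L0 hit [-]
  7 | W B0 → L0 hit [D]
  8 | R B7 → L3 miss wb→B11 [-]
  9 | W B11 → L3 miss [D]
  10 | R B5 → L1 hit [-]
  11 | W B3 → L3 miss wb→B11 [D]
  12 | R B3 → L3 hit [D]
  13 | R B2 → L2 miss [-]

DIRTY = [0, 3]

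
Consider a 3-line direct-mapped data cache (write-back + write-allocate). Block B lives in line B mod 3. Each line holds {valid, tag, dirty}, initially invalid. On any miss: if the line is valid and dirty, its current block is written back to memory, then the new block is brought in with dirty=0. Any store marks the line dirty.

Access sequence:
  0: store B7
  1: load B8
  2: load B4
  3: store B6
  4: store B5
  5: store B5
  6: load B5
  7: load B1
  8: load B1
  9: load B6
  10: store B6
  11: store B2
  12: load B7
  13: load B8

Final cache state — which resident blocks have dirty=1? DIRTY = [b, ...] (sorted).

  0 | W B7 → L1 miss [D]
  1 | R B8 → L2 miss [-]
  2 | R B4 → L1 miss wb→B7 [-]
  3 | W B6 → L0 miss [D]
  4 | W B5 → L2 miss [D]
  5 | W B5 → L2 hit [D]
  6 | R B5 → L2 hit [D]
  7 | R B1 → L1 miss [-]
  8 | R B1 → L1 hit [-]
  9 | R B6 → L0 hit [D]
  10 | W B6 → L0 hit [D]
  11 | W B2 → L2 miss wb→B5 [D]
  12 | R B7 → L1 miss [-]
  13 | R B8 → L2 miss wb→B2 [-]

DIRTY = [6]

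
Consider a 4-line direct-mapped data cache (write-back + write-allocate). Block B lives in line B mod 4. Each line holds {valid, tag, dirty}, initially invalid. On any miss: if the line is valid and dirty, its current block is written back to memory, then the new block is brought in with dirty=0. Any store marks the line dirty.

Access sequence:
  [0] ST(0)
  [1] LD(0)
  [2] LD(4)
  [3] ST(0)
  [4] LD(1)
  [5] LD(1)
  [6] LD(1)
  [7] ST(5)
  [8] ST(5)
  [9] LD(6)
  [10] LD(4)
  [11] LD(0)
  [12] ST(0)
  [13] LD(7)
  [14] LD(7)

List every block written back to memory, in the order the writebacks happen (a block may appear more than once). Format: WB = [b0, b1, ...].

WB = [0, 0]

0: W B0 → L0 miss [D]
1: R B0 → L0 hit [D]
2: R B4 → L0 miss wb→B0 [-]
3: W B0 → L0 miss [D]
4: R B1 → L1 miss [-]
5: R B1 → L1 hit [-]
6: R B1 → L1 hit [-]
7: W B5 → L1 miss [D]
8: W B5 → L1 hit [D]
9: R B6 → L2 miss [-]
10: R B4 → L0 miss wb→B0 [-]
11: R B0 → L0 miss [-]
12: W B0 → L0 hit [D]
13: R B7 → L3 miss [-]
14: R B7 → L3 hit [-]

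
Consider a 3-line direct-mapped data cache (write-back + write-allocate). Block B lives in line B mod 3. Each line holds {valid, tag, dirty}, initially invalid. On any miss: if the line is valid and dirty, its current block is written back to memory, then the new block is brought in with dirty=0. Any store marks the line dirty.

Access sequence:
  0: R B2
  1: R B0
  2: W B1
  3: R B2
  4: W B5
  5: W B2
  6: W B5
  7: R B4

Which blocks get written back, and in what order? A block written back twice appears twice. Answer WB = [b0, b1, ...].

0: R B2 → L2 miss [-]
1: R B0 → L0 miss [-]
2: W B1 → L1 miss [D]
3: R B2 → L2 hit [-]
4: W B5 → L2 miss [D]
5: W B2 → L2 miss wb→B5 [D]
6: W B5 → L2 miss wb→B2 [D]
7: R B4 → L1 miss wb→B1 [-]

WB = [5, 2, 1]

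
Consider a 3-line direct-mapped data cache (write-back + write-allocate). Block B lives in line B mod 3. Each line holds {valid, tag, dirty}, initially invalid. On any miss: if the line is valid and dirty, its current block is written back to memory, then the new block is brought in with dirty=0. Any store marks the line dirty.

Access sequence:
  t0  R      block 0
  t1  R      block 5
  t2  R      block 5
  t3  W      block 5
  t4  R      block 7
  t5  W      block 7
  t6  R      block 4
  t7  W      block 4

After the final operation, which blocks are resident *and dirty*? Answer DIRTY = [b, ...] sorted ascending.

DIRTY = [4, 5]

0: R B0 → L0 miss [-]
1: R B5 → L2 miss [-]
2: R B5 → L2 hit [-]
3: W B5 → L2 hit [D]
4: R B7 → L1 miss [-]
5: W B7 → L1 hit [D]
6: R B4 → L1 miss wb→B7 [-]
7: W B4 → L1 hit [D]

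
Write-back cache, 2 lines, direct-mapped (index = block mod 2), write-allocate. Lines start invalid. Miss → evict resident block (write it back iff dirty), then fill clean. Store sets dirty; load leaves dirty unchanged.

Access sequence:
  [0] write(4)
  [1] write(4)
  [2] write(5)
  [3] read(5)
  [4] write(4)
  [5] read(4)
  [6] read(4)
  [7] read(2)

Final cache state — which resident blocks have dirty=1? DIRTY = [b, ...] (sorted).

  0 | W B4 → L0 miss [D]
  1 | W B4 → L0 hit [D]
  2 | W B5 → L1 miss [D]
  3 | R B5 → L1 hit [D]
  4 | W B4 → L0 hit [D]
  5 | R B4 → L0 hit [D]
  6 | R B4 → L0 hit [D]
  7 | R B2 → L0 miss wb→B4 [-]

DIRTY = [5]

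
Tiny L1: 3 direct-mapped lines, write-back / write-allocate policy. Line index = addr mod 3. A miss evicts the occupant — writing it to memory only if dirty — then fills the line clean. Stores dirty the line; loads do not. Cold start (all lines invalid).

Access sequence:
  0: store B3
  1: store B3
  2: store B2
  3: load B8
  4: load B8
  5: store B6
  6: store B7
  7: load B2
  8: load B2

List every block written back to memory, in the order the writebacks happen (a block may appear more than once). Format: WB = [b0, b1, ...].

0: W B3 -> L0 miss  d=D]
1: W B3 -> L0 hit  d=D]
2: W B2 -> L2 miss  d=D]
3: R B8 -> L2 miss wb->B2  d=-]
4: R B8 -> L2 hit  d=-]
5: W B6 -> L0 miss wb->B3  d=D]
6: W B7 -> L1 miss  d=D]
7: R B2 -> L2 miss  d=-]
8: R B2 -> L2 hit  d=-]

WB = [2, 3]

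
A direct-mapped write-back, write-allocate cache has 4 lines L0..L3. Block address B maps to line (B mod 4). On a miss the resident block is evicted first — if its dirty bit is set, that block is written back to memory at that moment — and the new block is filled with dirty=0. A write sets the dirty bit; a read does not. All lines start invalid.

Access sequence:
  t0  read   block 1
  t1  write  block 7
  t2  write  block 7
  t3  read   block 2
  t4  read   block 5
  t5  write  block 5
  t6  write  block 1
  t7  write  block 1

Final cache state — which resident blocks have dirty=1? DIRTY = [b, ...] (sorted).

0: R B1 → L1 miss [-]
1: W B7 → L3 miss [D]
2: W B7 → L3 hit [D]
3: R B2 → L2 miss [-]
4: R B5 → L1 miss [-]
5: W B5 → L1 hit [D]
6: W B1 → L1 miss wb→B5 [D]
7: W B1 → L1 hit [D]

DIRTY = [1, 7]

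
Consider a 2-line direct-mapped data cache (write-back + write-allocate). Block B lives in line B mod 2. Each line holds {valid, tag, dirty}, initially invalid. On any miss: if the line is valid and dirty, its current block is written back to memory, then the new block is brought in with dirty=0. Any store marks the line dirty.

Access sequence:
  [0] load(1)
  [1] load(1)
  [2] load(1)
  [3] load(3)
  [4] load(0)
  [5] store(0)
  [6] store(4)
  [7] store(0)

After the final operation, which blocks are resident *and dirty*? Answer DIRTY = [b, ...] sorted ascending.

DIRTY = [0]

0: R B1 -> L1 miss  d=-]
1: R B1 -> L1 hit  d=-]
2: R B1 -> L1 hit  d=-]
3: R B3 -> L1 miss  d=-]
4: R B0 -> L0 miss  d=-]
5: W B0 -> L0 hit  d=D]
6: W B4 -> L0 miss wb->B0  d=D]
7: W B0 -> L0 miss wb->B4  d=D]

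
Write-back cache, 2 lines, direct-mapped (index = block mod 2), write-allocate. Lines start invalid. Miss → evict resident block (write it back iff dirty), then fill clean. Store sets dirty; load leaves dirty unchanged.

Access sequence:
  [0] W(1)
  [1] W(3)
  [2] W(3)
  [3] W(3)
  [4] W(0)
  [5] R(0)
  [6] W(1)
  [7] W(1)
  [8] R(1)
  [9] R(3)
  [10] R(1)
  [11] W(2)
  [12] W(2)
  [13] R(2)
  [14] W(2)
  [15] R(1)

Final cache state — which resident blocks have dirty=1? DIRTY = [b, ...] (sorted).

DIRTY = [2]

  0 | W B1 → L1 miss [D]
  1 | W B3 → L1 miss wb→B1 [D]
  2 | W B3 → L1 hit [D]
  3 | W B3 → L1 hit [D]
  4 | W B0 → L0 miss [D]
  5 | R B0 → L0 hit [D]
  6 | W B1 → L1 miss wb→B3 [D]
  7 | W B1 → L1 hit [D]
  8 | R B1 → L1 hit [D]
  9 | R B3 → L1 miss wb→B1 [-]
  10 | R B1 → L1 miss [-]
  11 | W B2 → L0 miss wb→B0 [D]
  12 | W B2 → L0 hit [D]
  13 | R B2 → L0 hit [D]
  14 | W B2 → L0 hit [D]
  15 | R B1 → L1 hit [-]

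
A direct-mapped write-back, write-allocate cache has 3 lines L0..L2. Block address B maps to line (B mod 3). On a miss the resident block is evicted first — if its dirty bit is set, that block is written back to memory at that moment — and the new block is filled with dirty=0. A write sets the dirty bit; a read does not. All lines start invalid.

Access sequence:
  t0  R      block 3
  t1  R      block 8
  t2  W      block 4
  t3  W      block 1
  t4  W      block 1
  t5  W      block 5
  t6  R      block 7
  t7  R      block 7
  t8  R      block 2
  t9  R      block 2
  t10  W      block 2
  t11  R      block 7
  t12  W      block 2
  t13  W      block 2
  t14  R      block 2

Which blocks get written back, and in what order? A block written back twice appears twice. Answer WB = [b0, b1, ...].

0: R B3 → L0 miss [-]
1: R B8 → L2 miss [-]
2: W B4 → L1 miss [D]
3: W B1 → L1 miss wb→B4 [D]
4: W B1 → L1 hit [D]
5: W B5 → L2 miss [D]
6: R B7 → L1 miss wb→B1 [-]
7: R B7 → L1 hit [-]
8: R B2 → L2 miss wb→B5 [-]
9: R B2 → L2 hit [-]
10: W B2 → L2 hit [D]
11: R B7 → L1 hit [-]
12: W B2 → L2 hit [D]
13: W B2 → L2 hit [D]
14: R B2 → L2 hit [D]

WB = [4, 1, 5]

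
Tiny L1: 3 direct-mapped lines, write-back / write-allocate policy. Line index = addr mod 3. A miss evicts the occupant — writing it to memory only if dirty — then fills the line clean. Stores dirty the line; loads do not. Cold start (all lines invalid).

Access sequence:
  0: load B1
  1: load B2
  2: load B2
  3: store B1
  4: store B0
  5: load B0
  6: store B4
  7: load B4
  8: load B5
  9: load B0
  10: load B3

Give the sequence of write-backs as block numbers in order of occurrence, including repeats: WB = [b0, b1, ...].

WB = [1, 0]

0: R B1 → L1 miss [-]
1: R B2 → L2 miss [-]
2: R B2 → L2 hit [-]
3: W B1 → L1 hit [D]
4: W B0 → L0 miss [D]
5: R B0 → L0 hit [D]
6: W B4 → L1 miss wb→B1 [D]
7: R B4 → L1 hit [D]
8: R B5 → L2 miss [-]
9: R B0 → L0 hit [D]
10: R B3 → L0 miss wb→B0 [-]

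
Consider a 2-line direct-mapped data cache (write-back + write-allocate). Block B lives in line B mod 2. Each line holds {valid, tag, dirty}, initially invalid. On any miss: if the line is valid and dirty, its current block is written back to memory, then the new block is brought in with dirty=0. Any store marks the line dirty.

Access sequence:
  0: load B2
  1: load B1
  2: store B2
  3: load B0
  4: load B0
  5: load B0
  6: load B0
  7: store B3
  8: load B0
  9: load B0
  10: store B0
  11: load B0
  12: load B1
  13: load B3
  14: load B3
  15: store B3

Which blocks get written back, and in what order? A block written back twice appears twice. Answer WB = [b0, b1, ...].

0: R B2 -> L0 miss  d=-]
1: R B1 -> L1 miss  d=-]
2: W B2 -> L0 hit  d=D]
3: R B0 -> L0 miss wb->B2  d=-]
4: R B0 -> L0 hit  d=-]
5: R B0 -> L0 hit  d=-]
6: R B0 -> L0 hit  d=-]
7: W B3 -> L1 miss  d=D]
8: R B0 -> L0 hit  d=-]
9: R B0 -> L0 hit  d=-]
10: W B0 -> L0 hit  d=D]
11: R B0 -> L0 hit  d=D]
12: R B1 -> L1 miss wb->B3  d=-]
13: R B3 -> L1 miss  d=-]
14: R B3 -> L1 hit  d=-]
15: W B3 -> L1 hit  d=D]

WB = [2, 3]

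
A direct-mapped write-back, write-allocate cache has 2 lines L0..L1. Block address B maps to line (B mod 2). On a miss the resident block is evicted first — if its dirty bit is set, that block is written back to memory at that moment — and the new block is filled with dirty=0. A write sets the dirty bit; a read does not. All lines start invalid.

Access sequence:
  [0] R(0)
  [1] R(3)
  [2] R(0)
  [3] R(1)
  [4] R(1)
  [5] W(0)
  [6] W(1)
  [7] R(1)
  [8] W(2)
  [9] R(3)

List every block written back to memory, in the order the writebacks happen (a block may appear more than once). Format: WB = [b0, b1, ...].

  0 | R B0 → L0 miss [-]
  1 | R B3 → L1 miss [-]
  2 | R B0 → L0 hit [-]
  3 | R B1 → L1 miss [-]
  4 | R B1 → L1 hit [-]
  5 | W B0 → L0 hit [D]
  6 | W B1 → L1 hit [D]
  7 | R B1 → L1 hit [D]
  8 | W B2 → L0 miss wb→B0 [D]
  9 | R B3 → L1 miss wb→B1 [-]

WB = [0, 1]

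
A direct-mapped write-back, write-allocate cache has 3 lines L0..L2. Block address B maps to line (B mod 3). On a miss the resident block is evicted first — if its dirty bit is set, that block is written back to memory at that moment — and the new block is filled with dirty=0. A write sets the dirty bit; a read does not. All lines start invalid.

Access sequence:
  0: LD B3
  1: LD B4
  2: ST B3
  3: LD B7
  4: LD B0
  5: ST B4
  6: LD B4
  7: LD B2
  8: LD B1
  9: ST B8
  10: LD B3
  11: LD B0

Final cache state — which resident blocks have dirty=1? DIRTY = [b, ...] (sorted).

  0 | R B3 → L0 miss [-]
  1 | R B4 → L1 miss [-]
  2 | W B3 → L0 hit [D]
  3 | R B7 → L1 miss [-]
  4 | R B0 → L0 miss wb→B3 [-]
  5 | W B4 → L1 miss [D]
  6 | R B4 → L1 hit [D]
  7 | R B2 → L2 miss [-]
  8 | R B1 → L1 miss wb→B4 [-]
  9 | W B8 → L2 miss [D]
  10 | R B3 → L0 miss [-]
  11 | R B0 → L0 miss [-]

DIRTY = [8]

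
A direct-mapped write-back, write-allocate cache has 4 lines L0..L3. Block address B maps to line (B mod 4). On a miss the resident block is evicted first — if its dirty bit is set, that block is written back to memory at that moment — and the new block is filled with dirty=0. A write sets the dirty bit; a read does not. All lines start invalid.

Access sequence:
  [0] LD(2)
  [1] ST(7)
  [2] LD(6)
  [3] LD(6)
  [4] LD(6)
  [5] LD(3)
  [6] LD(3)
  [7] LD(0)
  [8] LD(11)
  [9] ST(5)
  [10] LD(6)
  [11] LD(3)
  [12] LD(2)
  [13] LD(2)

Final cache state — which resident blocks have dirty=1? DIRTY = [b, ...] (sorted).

0: R B2 -> L2 miss  d=-]
1: W B7 -> L3 miss  d=D]
2: R B6 -> L2 miss  d=-]
3: R B6 -> L2 hit  d=-]
4: R B6 -> L2 hit  d=-]
5: R B3 -> L3 miss wb->B7  d=-]
6: R B3 -> L3 hit  d=-]
7: R B0 -> L0 miss  d=-]
8: R B11 -> L3 miss  d=-]
9: W B5 -> L1 miss  d=D]
10: R B6 -> L2 hit  d=-]
11: R B3 -> L3 miss  d=-]
12: R B2 -> L2 miss  d=-]
13: R B2 -> L2 hit  d=-]

DIRTY = [5]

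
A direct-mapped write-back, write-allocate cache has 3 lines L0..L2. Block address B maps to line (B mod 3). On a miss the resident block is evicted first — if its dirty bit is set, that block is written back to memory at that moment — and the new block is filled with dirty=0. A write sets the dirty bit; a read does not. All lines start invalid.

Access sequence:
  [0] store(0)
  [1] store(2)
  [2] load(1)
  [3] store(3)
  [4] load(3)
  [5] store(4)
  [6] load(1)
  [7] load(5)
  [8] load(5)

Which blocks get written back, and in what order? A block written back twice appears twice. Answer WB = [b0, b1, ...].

0: W B0 -> L0 miss  d=D]
1: W B2 -> L2 miss  d=D]
2: R B1 -> L1 miss  d=-]
3: W B3 -> L0 miss wb->B0  d=D]
4: R B3 -> L0 hit  d=D]
5: W B4 -> L1 miss  d=D]
6: R B1 -> L1 miss wb->B4  d=-]
7: R B5 -> L2 miss wb->B2  d=-]
8: R B5 -> L2 hit  d=-]

WB = [0, 4, 2]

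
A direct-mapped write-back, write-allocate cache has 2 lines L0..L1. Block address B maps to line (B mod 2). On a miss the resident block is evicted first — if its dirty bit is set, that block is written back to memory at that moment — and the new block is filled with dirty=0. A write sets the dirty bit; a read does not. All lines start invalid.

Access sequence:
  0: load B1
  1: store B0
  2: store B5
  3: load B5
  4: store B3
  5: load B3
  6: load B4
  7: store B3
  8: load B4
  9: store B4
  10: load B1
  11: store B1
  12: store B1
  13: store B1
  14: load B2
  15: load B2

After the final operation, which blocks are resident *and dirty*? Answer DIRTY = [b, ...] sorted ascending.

0: R B1 → L1 miss [-]
1: W B0 → L0 miss [D]
2: W B5 → L1 miss [D]
3: R B5 → L1 hit [D]
4: W B3 → L1 miss wb→B5 [D]
5: R B3 → L1 hit [D]
6: R B4 → L0 miss wb→B0 [-]
7: W B3 → L1 hit [D]
8: R B4 → L0 hit [-]
9: W B4 → L0 hit [D]
10: R B1 → L1 miss wb→B3 [-]
11: W B1 → L1 hit [D]
12: W B1 → L1 hit [D]
13: W B1 → L1 hit [D]
14: R B2 → L0 miss wb→B4 [-]
15: R B2 → L0 hit [-]

DIRTY = [1]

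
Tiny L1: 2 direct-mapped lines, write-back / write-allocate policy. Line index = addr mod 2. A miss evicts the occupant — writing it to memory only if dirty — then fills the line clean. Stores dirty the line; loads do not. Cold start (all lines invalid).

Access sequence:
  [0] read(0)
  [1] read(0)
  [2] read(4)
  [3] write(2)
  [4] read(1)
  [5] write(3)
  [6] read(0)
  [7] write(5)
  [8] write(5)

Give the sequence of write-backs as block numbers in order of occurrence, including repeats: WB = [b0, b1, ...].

WB = [2, 3]

0: R B0 -> L0 miss  d=-]
1: R B0 -> L0 hit  d=-]
2: R B4 -> L0 miss  d=-]
3: W B2 -> L0 miss  d=D]
4: R B1 -> L1 miss  d=-]
5: W B3 -> L1 miss  d=D]
6: R B0 -> L0 miss wb->B2  d=-]
7: W B5 -> L1 miss wb->B3  d=D]
8: W B5 -> L1 hit  d=D]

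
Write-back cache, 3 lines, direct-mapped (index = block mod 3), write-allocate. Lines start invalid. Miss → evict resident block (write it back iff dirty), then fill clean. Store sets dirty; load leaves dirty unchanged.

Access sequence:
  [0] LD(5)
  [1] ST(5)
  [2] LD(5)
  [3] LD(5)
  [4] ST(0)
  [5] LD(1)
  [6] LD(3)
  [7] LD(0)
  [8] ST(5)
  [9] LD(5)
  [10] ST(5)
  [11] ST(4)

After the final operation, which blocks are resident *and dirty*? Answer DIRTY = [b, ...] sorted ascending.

0: R B5 → L2 miss [-]
1: W B5 → L2 hit [D]
2: R B5 → L2 hit [D]
3: R B5 → L2 hit [D]
4: W B0 → L0 miss [D]
5: R B1 → L1 miss [-]
6: R B3 → L0 miss wb→B0 [-]
7: R B0 → L0 miss [-]
8: W B5 → L2 hit [D]
9: R B5 → L2 hit [D]
10: W B5 → L2 hit [D]
11: W B4 → L1 miss [D]

DIRTY = [4, 5]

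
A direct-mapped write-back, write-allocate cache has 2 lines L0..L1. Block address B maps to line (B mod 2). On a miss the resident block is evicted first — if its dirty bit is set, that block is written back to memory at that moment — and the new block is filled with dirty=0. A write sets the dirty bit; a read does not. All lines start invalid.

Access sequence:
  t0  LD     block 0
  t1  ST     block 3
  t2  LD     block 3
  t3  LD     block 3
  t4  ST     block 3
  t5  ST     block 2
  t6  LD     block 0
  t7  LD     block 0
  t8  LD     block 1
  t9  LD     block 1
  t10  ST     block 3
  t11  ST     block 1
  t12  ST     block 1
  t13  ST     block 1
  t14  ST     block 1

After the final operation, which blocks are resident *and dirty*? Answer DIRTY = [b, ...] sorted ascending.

DIRTY = [1]

0: R B0 → L0 miss [-]
1: W B3 → L1 miss [D]
2: R B3 → L1 hit [D]
3: R B3 → L1 hit [D]
4: W B3 → L1 hit [D]
5: W B2 → L0 miss [D]
6: R B0 → L0 miss wb→B2 [-]
7: R B0 → L0 hit [-]
8: R B1 → L1 miss wb→B3 [-]
9: R B1 → L1 hit [-]
10: W B3 → L1 miss [D]
11: W B1 → L1 miss wb→B3 [D]
12: W B1 → L1 hit [D]
13: W B1 → L1 hit [D]
14: W B1 → L1 hit [D]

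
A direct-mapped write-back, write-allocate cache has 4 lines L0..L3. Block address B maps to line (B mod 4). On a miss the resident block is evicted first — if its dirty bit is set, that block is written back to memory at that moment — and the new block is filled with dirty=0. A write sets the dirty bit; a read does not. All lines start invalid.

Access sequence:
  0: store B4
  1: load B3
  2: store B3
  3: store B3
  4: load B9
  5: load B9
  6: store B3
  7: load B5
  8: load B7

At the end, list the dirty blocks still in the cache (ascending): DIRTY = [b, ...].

DIRTY = [4]

  0 | W B4 → L0 miss [D]
  1 | R B3 → L3 miss [-]
  2 | W B3 → L3 hit [D]
  3 | W B3 → L3 hit [D]
  4 | R B9 → L1 miss [-]
  5 | R B9 → L1 hit [-]
  6 | W B3 → L3 hit [D]
  7 | R B5 → L1 miss [-]
  8 | R B7 → L3 miss wb→B3 [-]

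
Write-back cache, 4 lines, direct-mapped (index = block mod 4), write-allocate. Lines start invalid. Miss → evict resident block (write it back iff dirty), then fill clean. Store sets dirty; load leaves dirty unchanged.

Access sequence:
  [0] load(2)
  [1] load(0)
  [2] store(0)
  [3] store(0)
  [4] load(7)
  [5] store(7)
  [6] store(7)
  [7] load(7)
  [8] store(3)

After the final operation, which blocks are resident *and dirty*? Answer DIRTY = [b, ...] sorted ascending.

DIRTY = [0, 3]

0: R B2 -> L2 miss  d=-]
1: R B0 -> L0 miss  d=-]
2: W B0 -> L0 hit  d=D]
3: W B0 -> L0 hit  d=D]
4: R B7 -> L3 miss  d=-]
5: W B7 -> L3 hit  d=D]
6: W B7 -> L3 hit  d=D]
7: R B7 -> L3 hit  d=D]
8: W B3 -> L3 miss wb->B7  d=D]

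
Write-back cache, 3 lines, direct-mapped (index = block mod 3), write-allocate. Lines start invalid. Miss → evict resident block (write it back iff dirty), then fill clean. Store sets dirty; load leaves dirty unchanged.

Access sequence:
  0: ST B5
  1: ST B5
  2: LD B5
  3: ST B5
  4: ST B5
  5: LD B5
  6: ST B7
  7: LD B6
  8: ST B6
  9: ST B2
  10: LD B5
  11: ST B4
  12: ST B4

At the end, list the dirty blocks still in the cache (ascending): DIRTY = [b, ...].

DIRTY = [4, 6]

0: W B5 -> L2 miss  d=D]
1: W B5 -> L2 hit  d=D]
2: R B5 -> L2 hit  d=D]
3: W B5 -> L2 hit  d=D]
4: W B5 -> L2 hit  d=D]
5: R B5 -> L2 hit  d=D]
6: W B7 -> L1 miss  d=D]
7: R B6 -> L0 miss  d=-]
8: W B6 -> L0 hit  d=D]
9: W B2 -> L2 miss wb->B5  d=D]
10: R B5 -> L2 miss wb->B2  d=-]
11: W B4 -> L1 miss wb->B7  d=D]
12: W B4 -> L1 hit  d=D]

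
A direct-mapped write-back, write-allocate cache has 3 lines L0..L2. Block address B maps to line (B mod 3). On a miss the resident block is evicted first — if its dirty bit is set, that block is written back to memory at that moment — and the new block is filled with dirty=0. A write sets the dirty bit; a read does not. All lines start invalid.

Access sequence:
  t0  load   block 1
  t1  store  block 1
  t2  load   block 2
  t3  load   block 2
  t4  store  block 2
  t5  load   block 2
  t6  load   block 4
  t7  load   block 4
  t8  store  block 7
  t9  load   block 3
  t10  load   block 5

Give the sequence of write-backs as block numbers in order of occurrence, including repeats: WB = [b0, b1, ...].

  0 | R B1 → L1 miss [-]
  1 | W B1 → L1 hit [D]
  2 | R B2 → L2 miss [-]
  3 | R B2 → L2 hit [-]
  4 | W B2 → L2 hit [D]
  5 | R B2 → L2 hit [D]
  6 | R B4 → L1 miss wb→B1 [-]
  7 | R B4 → L1 hit [-]
  8 | W B7 → L1 miss [D]
  9 | R B3 → L0 miss [-]
  10 | R B5 → L2 miss wb→B2 [-]

WB = [1, 2]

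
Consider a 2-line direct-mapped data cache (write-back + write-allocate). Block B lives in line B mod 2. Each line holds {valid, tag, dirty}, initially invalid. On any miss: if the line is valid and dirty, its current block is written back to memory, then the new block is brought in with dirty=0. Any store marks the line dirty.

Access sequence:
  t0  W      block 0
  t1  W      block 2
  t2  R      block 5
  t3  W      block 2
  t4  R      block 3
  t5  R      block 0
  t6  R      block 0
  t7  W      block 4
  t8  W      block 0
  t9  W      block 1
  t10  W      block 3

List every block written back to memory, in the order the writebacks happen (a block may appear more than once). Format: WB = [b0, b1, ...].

WB = [0, 2, 4, 1]

  0 | W B0 → L0 miss [D]
  1 | W B2 → L0 miss wb→B0 [D]
  2 | R B5 → L1 miss [-]
  3 | W B2 → L0 hit [D]
  4 | R B3 → L1 miss [-]
  5 | R B0 → L0 miss wb→B2 [-]
  6 | R B0 → L0 hit [-]
  7 | W B4 → L0 miss [D]
  8 | W B0 → L0 miss wb→B4 [D]
  9 | W B1 → L1 miss [D]
  10 | W B3 → L1 miss wb→B1 [D]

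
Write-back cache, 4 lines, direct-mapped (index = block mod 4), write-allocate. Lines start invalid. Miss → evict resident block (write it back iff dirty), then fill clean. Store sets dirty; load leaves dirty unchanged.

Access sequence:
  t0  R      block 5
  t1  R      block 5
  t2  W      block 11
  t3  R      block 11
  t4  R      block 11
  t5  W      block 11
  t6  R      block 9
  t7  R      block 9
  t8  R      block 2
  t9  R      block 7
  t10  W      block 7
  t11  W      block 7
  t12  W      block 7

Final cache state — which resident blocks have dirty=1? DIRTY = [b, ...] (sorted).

DIRTY = [7]

0: R B5 -> L1 miss  d=-]
1: R B5 -> L1 hit  d=-]
2: W B11 -> L3 miss  d=D]
3: R B11 -> L3 hit  d=D]
4: R B11 -> L3 hit  d=D]
5: W B11 -> L3 hit  d=D]
6: R B9 -> L1 miss  d=-]
7: R B9 -> L1 hit  d=-]
8: R B2 -> L2 miss  d=-]
9: R B7 -> L3 miss wb->B11  d=-]
10: W B7 -> L3 hit  d=D]
11: W B7 -> L3 hit  d=D]
12: W B7 -> L3 hit  d=D]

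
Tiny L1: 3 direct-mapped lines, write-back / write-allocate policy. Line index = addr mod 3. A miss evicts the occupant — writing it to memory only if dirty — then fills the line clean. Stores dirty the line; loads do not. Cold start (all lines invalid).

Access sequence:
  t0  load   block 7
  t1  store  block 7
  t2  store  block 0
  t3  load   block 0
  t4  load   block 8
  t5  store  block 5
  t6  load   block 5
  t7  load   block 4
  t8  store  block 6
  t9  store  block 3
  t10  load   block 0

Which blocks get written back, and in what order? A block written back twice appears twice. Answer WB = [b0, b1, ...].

0: R B7 → L1 miss [-]
1: W B7 → L1 hit [D]
2: W B0 → L0 miss [D]
3: R B0 → L0 hit [D]
4: R B8 → L2 miss [-]
5: W B5 → L2 miss [D]
6: R B5 → L2 hit [D]
7: R B4 → L1 miss wb→B7 [-]
8: W B6 → L0 miss wb→B0 [D]
9: W B3 → L0 miss wb→B6 [D]
10: R B0 → L0 miss wb→B3 [-]

WB = [7, 0, 6, 3]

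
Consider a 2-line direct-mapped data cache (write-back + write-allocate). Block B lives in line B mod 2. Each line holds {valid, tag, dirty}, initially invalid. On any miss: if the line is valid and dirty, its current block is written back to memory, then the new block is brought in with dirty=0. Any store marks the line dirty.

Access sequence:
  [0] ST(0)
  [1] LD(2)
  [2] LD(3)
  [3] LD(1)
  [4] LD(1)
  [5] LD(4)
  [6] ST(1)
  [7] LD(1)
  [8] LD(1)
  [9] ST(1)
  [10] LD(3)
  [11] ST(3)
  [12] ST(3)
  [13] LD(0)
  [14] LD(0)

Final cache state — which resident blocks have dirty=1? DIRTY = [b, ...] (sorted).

DIRTY = [3]

0: W B0 → L0 miss [D]
1: R B2 → L0 miss wb→B0 [-]
2: R B3 → L1 miss [-]
3: R B1 → L1 miss [-]
4: R B1 → L1 hit [-]
5: R B4 → L0 miss [-]
6: W B1 → L1 hit [D]
7: R B1 → L1 hit [D]
8: R B1 → L1 hit [D]
9: W B1 → L1 hit [D]
10: R B3 → L1 miss wb→B1 [-]
11: W B3 → L1 hit [D]
12: W B3 → L1 hit [D]
13: R B0 → L0 miss [-]
14: R B0 → L0 hit [-]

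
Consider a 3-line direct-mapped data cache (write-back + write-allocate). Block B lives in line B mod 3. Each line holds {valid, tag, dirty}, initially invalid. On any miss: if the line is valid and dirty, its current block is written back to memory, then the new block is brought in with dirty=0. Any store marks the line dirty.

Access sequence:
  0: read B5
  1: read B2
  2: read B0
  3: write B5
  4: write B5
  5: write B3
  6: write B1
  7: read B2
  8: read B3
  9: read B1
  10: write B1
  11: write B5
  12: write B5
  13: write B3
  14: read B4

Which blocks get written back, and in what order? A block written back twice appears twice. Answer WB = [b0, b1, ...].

0: R B5 -> L2 miss  d=-]
1: R B2 -> L2 miss  d=-]
2: R B0 -> L0 miss  d=-]
3: W B5 -> L2 miss  d=D]
4: W B5 -> L2 hit  d=D]
5: W B3 -> L0 miss  d=D]
6: W B1 -> L1 miss  d=D]
7: R B2 -> L2 miss wb->B5  d=-]
8: R B3 -> L0 hit  d=D]
9: R B1 -> L1 hit  d=D]
10: W B1 -> L1 hit  d=D]
11: W B5 -> L2 miss  d=D]
12: W B5 -> L2 hit  d=D]
13: W B3 -> L0 hit  d=D]
14: R B4 -> L1 miss wb->B1  d=-]

WB = [5, 1]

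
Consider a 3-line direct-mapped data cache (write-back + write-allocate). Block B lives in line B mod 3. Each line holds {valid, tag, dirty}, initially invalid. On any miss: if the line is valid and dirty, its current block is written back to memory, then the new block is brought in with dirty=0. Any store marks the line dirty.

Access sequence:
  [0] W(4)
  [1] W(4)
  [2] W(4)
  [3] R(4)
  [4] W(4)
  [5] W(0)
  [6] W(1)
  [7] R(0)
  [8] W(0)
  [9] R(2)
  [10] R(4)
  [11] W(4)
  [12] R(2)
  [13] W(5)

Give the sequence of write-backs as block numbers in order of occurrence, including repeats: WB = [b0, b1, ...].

0: W B4 → L1 miss [D]
1: W B4 → L1 hit [D]
2: W B4 → L1 hit [D]
3: R B4 → L1 hit [D]
4: W B4 → L1 hit [D]
5: W B0 → L0 miss [D]
6: W B1 → L1 miss wb→B4 [D]
7: R B0 → L0 hit [D]
8: W B0 → L0 hit [D]
9: R B2 → L2 miss [-]
10: R B4 → L1 miss wb→B1 [-]
11: W B4 → L1 hit [D]
12: R B2 → L2 hit [-]
13: W B5 → L2 miss [D]

WB = [4, 1]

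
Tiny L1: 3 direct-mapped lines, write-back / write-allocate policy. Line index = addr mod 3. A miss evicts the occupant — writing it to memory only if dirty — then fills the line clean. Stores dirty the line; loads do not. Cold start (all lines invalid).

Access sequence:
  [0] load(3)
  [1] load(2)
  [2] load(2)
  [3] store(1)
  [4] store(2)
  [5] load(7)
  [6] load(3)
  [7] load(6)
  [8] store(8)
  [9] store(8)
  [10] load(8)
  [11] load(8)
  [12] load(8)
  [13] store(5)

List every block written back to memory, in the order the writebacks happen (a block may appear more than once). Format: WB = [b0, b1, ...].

WB = [1, 2, 8]

0: R B3 -> L0 miss  d=-]
1: R B2 -> L2 miss  d=-]
2: R B2 -> L2 hit  d=-]
3: W B1 -> L1 miss  d=D]
4: W B2 -> L2 hit  d=D]
5: R B7 -> L1 miss wb->B1  d=-]
6: R B3 -> L0 hit  d=-]
7: R B6 -> L0 miss  d=-]
8: W B8 -> L2 miss wb->B2  d=D]
9: W B8 -> L2 hit  d=D]
10: R B8 -> L2 hit  d=D]
11: R B8 -> L2 hit  d=D]
12: R B8 -> L2 hit  d=D]
13: W B5 -> L2 miss wb->B8  d=D]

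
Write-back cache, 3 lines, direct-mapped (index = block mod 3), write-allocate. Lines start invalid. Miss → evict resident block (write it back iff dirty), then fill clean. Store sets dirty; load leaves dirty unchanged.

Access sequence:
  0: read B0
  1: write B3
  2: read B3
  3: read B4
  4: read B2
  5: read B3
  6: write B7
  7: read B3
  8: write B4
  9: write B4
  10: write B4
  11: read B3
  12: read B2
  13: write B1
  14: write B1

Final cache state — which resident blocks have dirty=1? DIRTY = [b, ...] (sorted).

DIRTY = [1, 3]

  0 | R B0 → L0 miss [-]
  1 | W B3 → L0 miss [D]
  2 | R B3 → L0 hit [D]
  3 | R B4 → L1 miss [-]
  4 | R B2 → L2 miss [-]
  5 | R B3 → L0 hit [D]
  6 | W B7 → L1 miss [D]
  7 | R B3 → L0 hit [D]
  8 | W B4 → L1 miss wb→B7 [D]
  9 | W B4 → L1 hit [D]
  10 | W B4 → L1 hit [D]
  11 | R B3 → L0 hit [D]
  12 | R B2 → L2 hit [-]
  13 | W B1 → L1 miss wb→B4 [D]
  14 | W B1 → L1 hit [D]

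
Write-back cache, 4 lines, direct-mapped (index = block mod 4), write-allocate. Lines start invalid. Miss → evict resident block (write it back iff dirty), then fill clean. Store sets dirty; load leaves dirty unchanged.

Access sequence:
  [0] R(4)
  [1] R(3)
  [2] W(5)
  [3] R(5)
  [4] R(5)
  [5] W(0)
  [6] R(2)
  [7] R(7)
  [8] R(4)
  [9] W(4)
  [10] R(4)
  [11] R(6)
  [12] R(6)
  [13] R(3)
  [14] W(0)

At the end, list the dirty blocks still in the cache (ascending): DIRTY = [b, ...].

0: R B4 → L0 miss [-]
1: R B3 → L3 miss [-]
2: W B5 → L1 miss [D]
3: R B5 → L1 hit [D]
4: R B5 → L1 hit [D]
5: W B0 → L0 miss [D]
6: R B2 → L2 miss [-]
7: R B7 → L3 miss [-]
8: R B4 → L0 miss wb→B0 [-]
9: W B4 → L0 hit [D]
10: R B4 → L0 hit [D]
11: R B6 → L2 miss [-]
12: R B6 → L2 hit [-]
13: R B3 → L3 miss [-]
14: W B0 → L0 miss wb→B4 [D]

DIRTY = [0, 5]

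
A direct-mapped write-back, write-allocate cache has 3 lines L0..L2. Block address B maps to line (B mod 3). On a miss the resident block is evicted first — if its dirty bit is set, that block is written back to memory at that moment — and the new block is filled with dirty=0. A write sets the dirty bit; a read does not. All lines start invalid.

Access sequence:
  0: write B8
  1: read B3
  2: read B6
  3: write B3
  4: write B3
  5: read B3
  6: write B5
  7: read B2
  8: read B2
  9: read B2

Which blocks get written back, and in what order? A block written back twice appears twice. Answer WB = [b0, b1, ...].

  0 | W B8 → L2 miss [D]
  1 | R B3 → L0 miss [-]
  2 | R B6 → L0 miss [-]
  3 | W B3 → L0 miss [D]
  4 | W B3 → L0 hit [D]
  5 | R B3 → L0 hit [D]
  6 | W B5 → L2 miss wb→B8 [D]
  7 | R B2 → L2 miss wb→B5 [-]
  8 | R B2 → L2 hit [-]
  9 | R B2 → L2 hit [-]

WB = [8, 5]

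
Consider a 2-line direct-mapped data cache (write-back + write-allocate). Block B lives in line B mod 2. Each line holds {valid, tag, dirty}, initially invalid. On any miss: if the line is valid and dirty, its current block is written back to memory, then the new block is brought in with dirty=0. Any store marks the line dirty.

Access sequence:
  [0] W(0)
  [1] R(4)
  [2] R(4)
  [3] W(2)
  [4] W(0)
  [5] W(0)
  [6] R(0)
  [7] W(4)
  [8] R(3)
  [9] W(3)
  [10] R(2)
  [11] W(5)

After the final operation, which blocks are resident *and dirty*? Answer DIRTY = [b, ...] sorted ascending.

0: W B0 -> L0 miss  d=D]
1: R B4 -> L0 miss wb->B0  d=-]
2: R B4 -> L0 hit  d=-]
3: W B2 -> L0 miss  d=D]
4: W B0 -> L0 miss wb->B2  d=D]
5: W B0 -> L0 hit  d=D]
6: R B0 -> L0 hit  d=D]
7: W B4 -> L0 miss wb->B0  d=D]
8: R B3 -> L1 miss  d=-]
9: W B3 -> L1 hit  d=D]
10: R B2 -> L0 miss wb->B4  d=-]
11: W B5 -> L1 miss wb->B3  d=D]

DIRTY = [5]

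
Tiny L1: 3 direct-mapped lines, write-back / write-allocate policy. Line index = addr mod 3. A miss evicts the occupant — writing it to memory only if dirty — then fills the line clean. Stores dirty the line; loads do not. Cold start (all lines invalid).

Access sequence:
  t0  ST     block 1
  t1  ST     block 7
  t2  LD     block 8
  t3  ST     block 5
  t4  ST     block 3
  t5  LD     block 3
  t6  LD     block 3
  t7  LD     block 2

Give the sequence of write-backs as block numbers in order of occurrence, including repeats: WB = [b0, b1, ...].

WB = [1, 5]

0: W B1 → L1 miss [D]
1: W B7 → L1 miss wb→B1 [D]
2: R B8 → L2 miss [-]
3: W B5 → L2 miss [D]
4: W B3 → L0 miss [D]
5: R B3 → L0 hit [D]
6: R B3 → L0 hit [D]
7: R B2 → L2 miss wb→B5 [-]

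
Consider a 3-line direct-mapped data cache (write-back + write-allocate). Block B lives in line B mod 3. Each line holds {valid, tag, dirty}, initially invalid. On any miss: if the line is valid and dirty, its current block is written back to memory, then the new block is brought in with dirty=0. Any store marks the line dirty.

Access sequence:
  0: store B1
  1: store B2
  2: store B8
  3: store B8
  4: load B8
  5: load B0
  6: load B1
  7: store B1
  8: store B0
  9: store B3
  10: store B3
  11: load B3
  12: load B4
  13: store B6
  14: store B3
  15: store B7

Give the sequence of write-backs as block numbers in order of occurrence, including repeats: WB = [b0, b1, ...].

WB = [2, 0, 1, 3, 6]

  0 | W B1 → L1 miss [D]
  1 | W B2 → L2 miss [D]
  2 | W B8 → L2 miss wb→B2 [D]
  3 | W B8 → L2 hit [D]
  4 | R B8 → L2 hit [D]
  5 | R B0 → L0 miss [-]
  6 | R B1 → L1 hit [D]
  7 | W B1 → L1 hit [D]
  8 | W B0 → L0 hit [D]
  9 | W B3 → L0 miss wb→B0 [D]
  10 | W B3 → L0 hit [D]
  11 | R B3 → L0 hit [D]
  12 | R B4 → L1 miss wb→B1 [-]
  13 | W B6 → L0 miss wb→B3 [D]
  14 | W B3 → L0 miss wb→B6 [D]
  15 | W B7 → L1 miss [D]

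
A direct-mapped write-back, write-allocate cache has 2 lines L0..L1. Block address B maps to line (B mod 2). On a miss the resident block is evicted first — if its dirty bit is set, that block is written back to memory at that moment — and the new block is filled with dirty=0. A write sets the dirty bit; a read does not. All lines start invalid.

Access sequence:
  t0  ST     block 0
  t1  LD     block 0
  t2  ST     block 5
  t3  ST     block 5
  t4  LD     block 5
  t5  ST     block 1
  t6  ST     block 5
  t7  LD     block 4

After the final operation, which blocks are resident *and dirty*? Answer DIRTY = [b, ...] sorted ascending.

  0 | W B0 → L0 miss [D]
  1 | R B0 → L0 hit [D]
  2 | W B5 → L1 miss [D]
  3 | W B5 → L1 hit [D]
  4 | R B5 → L1 hit [D]
  5 | W B1 → L1 miss wb→B5 [D]
  6 | W B5 → L1 miss wb→B1 [D]
  7 | R B4 → L0 miss wb→B0 [-]

DIRTY = [5]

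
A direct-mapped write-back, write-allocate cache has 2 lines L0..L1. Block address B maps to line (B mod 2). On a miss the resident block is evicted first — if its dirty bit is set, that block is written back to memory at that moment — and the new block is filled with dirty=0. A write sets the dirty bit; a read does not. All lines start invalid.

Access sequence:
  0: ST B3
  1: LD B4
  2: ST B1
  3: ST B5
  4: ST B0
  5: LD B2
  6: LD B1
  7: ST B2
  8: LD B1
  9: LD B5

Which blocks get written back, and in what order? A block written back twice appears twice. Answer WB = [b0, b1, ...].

WB = [3, 1, 0, 5]

0: W B3 → L1 miss [D]
1: R B4 → L0 miss [-]
2: W B1 → L1 miss wb→B3 [D]
3: W B5 → L1 miss wb→B1 [D]
4: W B0 → L0 miss [D]
5: R B2 → L0 miss wb→B0 [-]
6: R B1 → L1 miss wb→B5 [-]
7: W B2 → L0 hit [D]
8: R B1 → L1 hit [-]
9: R B5 → L1 miss [-]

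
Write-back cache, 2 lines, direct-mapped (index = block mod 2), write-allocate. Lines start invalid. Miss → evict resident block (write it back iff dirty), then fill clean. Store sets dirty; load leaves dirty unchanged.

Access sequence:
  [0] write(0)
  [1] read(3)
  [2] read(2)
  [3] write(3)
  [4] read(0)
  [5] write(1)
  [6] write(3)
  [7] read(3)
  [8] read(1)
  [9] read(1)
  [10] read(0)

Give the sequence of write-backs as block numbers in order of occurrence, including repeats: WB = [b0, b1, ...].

WB = [0, 3, 1, 3]

0: W B0 -> L0 miss  d=D]
1: R B3 -> L1 miss  d=-]
2: R B2 -> L0 miss wb->B0  d=-]
3: W B3 -> L1 hit  d=D]
4: R B0 -> L0 miss  d=-]
5: W B1 -> L1 miss wb->B3  d=D]
6: W B3 -> L1 miss wb->B1  d=D]
7: R B3 -> L1 hit  d=D]
8: R B1 -> L1 miss wb->B3  d=-]
9: R B1 -> L1 hit  d=-]
10: R B0 -> L0 hit  d=-]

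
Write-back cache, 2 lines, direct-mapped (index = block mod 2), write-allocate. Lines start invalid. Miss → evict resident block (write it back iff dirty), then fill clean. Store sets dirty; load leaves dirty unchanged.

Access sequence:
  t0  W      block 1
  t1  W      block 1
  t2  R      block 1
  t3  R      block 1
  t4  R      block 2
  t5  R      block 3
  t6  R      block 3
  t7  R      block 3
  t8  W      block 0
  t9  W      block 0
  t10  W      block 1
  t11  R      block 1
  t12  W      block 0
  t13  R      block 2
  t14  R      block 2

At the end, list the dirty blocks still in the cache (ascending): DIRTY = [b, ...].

  0 | W B1 → L1 miss [D]
  1 | W B1 → L1 hit [D]
  2 | R B1 → L1 hit [D]
  3 | R B1 → L1 hit [D]
  4 | R B2 → L0 miss [-]
  5 | R B3 → L1 miss wb→B1 [-]
  6 | R B3 → L1 hit [-]
  7 | R B3 → L1 hit [-]
  8 | W B0 → L0 miss [D]
  9 | W B0 → L0 hit [D]
  10 | W B1 → L1 miss [D]
  11 | R B1 → L1 hit [D]
  12 | W B0 → L0 hit [D]
  13 | R B2 → L0 miss wb→B0 [-]
  14 | R B2 → L0 hit [-]

DIRTY = [1]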